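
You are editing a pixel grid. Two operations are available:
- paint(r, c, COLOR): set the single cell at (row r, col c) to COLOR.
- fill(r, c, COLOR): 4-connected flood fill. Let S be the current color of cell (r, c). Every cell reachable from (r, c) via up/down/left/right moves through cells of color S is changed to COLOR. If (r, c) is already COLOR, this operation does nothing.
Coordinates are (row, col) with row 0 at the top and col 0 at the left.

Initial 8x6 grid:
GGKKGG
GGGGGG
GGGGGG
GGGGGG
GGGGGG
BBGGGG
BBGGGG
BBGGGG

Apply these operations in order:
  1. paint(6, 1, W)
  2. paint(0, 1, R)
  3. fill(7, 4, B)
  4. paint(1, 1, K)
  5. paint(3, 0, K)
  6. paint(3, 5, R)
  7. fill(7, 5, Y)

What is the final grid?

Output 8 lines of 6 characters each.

After op 1 paint(6,1,W):
GGKKGG
GGGGGG
GGGGGG
GGGGGG
GGGGGG
BBGGGG
BWGGGG
BBGGGG
After op 2 paint(0,1,R):
GRKKGG
GGGGGG
GGGGGG
GGGGGG
GGGGGG
BBGGGG
BWGGGG
BBGGGG
After op 3 fill(7,4,B) [39 cells changed]:
BRKKBB
BBBBBB
BBBBBB
BBBBBB
BBBBBB
BBBBBB
BWBBBB
BBBBBB
After op 4 paint(1,1,K):
BRKKBB
BKBBBB
BBBBBB
BBBBBB
BBBBBB
BBBBBB
BWBBBB
BBBBBB
After op 5 paint(3,0,K):
BRKKBB
BKBBBB
BBBBBB
KBBBBB
BBBBBB
BBBBBB
BWBBBB
BBBBBB
After op 6 paint(3,5,R):
BRKKBB
BKBBBB
BBBBBB
KBBBBR
BBBBBB
BBBBBB
BWBBBB
BBBBBB
After op 7 fill(7,5,Y) [41 cells changed]:
YRKKYY
YKYYYY
YYYYYY
KYYYYR
YYYYYY
YYYYYY
YWYYYY
YYYYYY

Answer: YRKKYY
YKYYYY
YYYYYY
KYYYYR
YYYYYY
YYYYYY
YWYYYY
YYYYYY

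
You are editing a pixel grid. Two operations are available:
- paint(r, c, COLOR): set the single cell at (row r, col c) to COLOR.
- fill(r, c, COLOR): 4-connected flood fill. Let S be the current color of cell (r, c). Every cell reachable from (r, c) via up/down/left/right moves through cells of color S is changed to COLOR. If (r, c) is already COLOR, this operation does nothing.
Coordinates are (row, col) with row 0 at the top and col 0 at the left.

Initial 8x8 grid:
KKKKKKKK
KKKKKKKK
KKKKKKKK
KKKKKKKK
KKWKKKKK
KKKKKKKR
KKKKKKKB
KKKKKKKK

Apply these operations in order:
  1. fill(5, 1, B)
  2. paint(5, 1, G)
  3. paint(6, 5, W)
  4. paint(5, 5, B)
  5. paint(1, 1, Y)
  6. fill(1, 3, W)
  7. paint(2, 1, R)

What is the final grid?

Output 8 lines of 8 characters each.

Answer: WWWWWWWW
WYWWWWWW
WRWWWWWW
WWWWWWWW
WWWWWWWW
WGWWWWWR
WWWWWWWW
WWWWWWWW

Derivation:
After op 1 fill(5,1,B) [61 cells changed]:
BBBBBBBB
BBBBBBBB
BBBBBBBB
BBBBBBBB
BBWBBBBB
BBBBBBBR
BBBBBBBB
BBBBBBBB
After op 2 paint(5,1,G):
BBBBBBBB
BBBBBBBB
BBBBBBBB
BBBBBBBB
BBWBBBBB
BGBBBBBR
BBBBBBBB
BBBBBBBB
After op 3 paint(6,5,W):
BBBBBBBB
BBBBBBBB
BBBBBBBB
BBBBBBBB
BBWBBBBB
BGBBBBBR
BBBBBWBB
BBBBBBBB
After op 4 paint(5,5,B):
BBBBBBBB
BBBBBBBB
BBBBBBBB
BBBBBBBB
BBWBBBBB
BGBBBBBR
BBBBBWBB
BBBBBBBB
After op 5 paint(1,1,Y):
BBBBBBBB
BYBBBBBB
BBBBBBBB
BBBBBBBB
BBWBBBBB
BGBBBBBR
BBBBBWBB
BBBBBBBB
After op 6 fill(1,3,W) [59 cells changed]:
WWWWWWWW
WYWWWWWW
WWWWWWWW
WWWWWWWW
WWWWWWWW
WGWWWWWR
WWWWWWWW
WWWWWWWW
After op 7 paint(2,1,R):
WWWWWWWW
WYWWWWWW
WRWWWWWW
WWWWWWWW
WWWWWWWW
WGWWWWWR
WWWWWWWW
WWWWWWWW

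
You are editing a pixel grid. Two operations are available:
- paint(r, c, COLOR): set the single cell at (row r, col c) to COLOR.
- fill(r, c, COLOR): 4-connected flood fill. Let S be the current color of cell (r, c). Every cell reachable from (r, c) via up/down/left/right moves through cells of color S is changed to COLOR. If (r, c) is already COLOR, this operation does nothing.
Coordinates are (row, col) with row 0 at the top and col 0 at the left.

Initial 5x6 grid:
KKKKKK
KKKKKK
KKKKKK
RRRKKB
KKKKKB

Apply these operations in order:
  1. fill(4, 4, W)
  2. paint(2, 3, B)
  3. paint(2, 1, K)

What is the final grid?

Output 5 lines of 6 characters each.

After op 1 fill(4,4,W) [25 cells changed]:
WWWWWW
WWWWWW
WWWWWW
RRRWWB
WWWWWB
After op 2 paint(2,3,B):
WWWWWW
WWWWWW
WWWBWW
RRRWWB
WWWWWB
After op 3 paint(2,1,K):
WWWWWW
WWWWWW
WKWBWW
RRRWWB
WWWWWB

Answer: WWWWWW
WWWWWW
WKWBWW
RRRWWB
WWWWWB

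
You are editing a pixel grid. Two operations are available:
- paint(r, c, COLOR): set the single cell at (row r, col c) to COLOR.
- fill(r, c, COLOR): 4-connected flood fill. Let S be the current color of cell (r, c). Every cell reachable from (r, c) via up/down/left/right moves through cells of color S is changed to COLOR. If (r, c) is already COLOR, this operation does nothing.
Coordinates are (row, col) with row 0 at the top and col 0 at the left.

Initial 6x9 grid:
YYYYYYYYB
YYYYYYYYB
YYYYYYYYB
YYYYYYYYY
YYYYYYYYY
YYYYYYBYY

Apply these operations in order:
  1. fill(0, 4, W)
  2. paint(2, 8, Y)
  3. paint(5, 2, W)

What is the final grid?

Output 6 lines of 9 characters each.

After op 1 fill(0,4,W) [50 cells changed]:
WWWWWWWWB
WWWWWWWWB
WWWWWWWWB
WWWWWWWWW
WWWWWWWWW
WWWWWWBWW
After op 2 paint(2,8,Y):
WWWWWWWWB
WWWWWWWWB
WWWWWWWWY
WWWWWWWWW
WWWWWWWWW
WWWWWWBWW
After op 3 paint(5,2,W):
WWWWWWWWB
WWWWWWWWB
WWWWWWWWY
WWWWWWWWW
WWWWWWWWW
WWWWWWBWW

Answer: WWWWWWWWB
WWWWWWWWB
WWWWWWWWY
WWWWWWWWW
WWWWWWWWW
WWWWWWBWW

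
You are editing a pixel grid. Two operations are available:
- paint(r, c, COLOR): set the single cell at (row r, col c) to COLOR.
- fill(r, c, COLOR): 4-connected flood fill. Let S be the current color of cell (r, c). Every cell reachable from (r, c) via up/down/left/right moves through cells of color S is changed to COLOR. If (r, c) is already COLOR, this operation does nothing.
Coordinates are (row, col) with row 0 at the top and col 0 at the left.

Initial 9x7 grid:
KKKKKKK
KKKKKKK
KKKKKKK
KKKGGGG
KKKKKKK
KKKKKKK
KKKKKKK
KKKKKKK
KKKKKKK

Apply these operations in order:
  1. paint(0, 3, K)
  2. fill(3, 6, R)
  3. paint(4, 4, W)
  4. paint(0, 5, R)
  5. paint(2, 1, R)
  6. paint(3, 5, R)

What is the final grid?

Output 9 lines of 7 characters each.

After op 1 paint(0,3,K):
KKKKKKK
KKKKKKK
KKKKKKK
KKKGGGG
KKKKKKK
KKKKKKK
KKKKKKK
KKKKKKK
KKKKKKK
After op 2 fill(3,6,R) [4 cells changed]:
KKKKKKK
KKKKKKK
KKKKKKK
KKKRRRR
KKKKKKK
KKKKKKK
KKKKKKK
KKKKKKK
KKKKKKK
After op 3 paint(4,4,W):
KKKKKKK
KKKKKKK
KKKKKKK
KKKRRRR
KKKKWKK
KKKKKKK
KKKKKKK
KKKKKKK
KKKKKKK
After op 4 paint(0,5,R):
KKKKKRK
KKKKKKK
KKKKKKK
KKKRRRR
KKKKWKK
KKKKKKK
KKKKKKK
KKKKKKK
KKKKKKK
After op 5 paint(2,1,R):
KKKKKRK
KKKKKKK
KRKKKKK
KKKRRRR
KKKKWKK
KKKKKKK
KKKKKKK
KKKKKKK
KKKKKKK
After op 6 paint(3,5,R):
KKKKKRK
KKKKKKK
KRKKKKK
KKKRRRR
KKKKWKK
KKKKKKK
KKKKKKK
KKKKKKK
KKKKKKK

Answer: KKKKKRK
KKKKKKK
KRKKKKK
KKKRRRR
KKKKWKK
KKKKKKK
KKKKKKK
KKKKKKK
KKKKKKK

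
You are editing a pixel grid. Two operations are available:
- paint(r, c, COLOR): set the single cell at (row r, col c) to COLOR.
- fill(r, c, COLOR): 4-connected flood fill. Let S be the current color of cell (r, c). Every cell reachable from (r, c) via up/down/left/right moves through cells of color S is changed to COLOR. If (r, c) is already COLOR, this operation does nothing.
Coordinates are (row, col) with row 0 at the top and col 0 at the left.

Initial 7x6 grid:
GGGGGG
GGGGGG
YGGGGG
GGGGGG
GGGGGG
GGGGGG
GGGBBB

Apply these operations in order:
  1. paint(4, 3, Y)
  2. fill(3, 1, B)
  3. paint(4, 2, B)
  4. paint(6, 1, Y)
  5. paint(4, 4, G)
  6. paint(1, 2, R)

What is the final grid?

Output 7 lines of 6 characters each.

Answer: BBBBBB
BBRBBB
YBBBBB
BBBBBB
BBBYGB
BBBBBB
BYBBBB

Derivation:
After op 1 paint(4,3,Y):
GGGGGG
GGGGGG
YGGGGG
GGGGGG
GGGYGG
GGGGGG
GGGBBB
After op 2 fill(3,1,B) [37 cells changed]:
BBBBBB
BBBBBB
YBBBBB
BBBBBB
BBBYBB
BBBBBB
BBBBBB
After op 3 paint(4,2,B):
BBBBBB
BBBBBB
YBBBBB
BBBBBB
BBBYBB
BBBBBB
BBBBBB
After op 4 paint(6,1,Y):
BBBBBB
BBBBBB
YBBBBB
BBBBBB
BBBYBB
BBBBBB
BYBBBB
After op 5 paint(4,4,G):
BBBBBB
BBBBBB
YBBBBB
BBBBBB
BBBYGB
BBBBBB
BYBBBB
After op 6 paint(1,2,R):
BBBBBB
BBRBBB
YBBBBB
BBBBBB
BBBYGB
BBBBBB
BYBBBB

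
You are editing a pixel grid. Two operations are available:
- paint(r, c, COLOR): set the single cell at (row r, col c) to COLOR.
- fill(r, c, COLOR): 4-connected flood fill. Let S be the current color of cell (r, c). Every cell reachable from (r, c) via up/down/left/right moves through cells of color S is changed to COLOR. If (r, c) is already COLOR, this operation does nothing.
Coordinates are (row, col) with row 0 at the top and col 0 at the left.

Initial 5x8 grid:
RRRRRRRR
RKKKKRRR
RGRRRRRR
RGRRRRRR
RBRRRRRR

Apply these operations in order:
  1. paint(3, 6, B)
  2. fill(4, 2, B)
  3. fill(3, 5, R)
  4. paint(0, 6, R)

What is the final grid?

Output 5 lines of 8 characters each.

Answer: RRRRRRRR
RKKKKRRR
RGRRRRRR
RGRRRRRR
RRRRRRRR

Derivation:
After op 1 paint(3,6,B):
RRRRRRRR
RKKKKRRR
RGRRRRRR
RGRRRRBR
RBRRRRRR
After op 2 fill(4,2,B) [32 cells changed]:
BBBBBBBB
BKKKKBBB
BGBBBBBB
BGBBBBBB
BBBBBBBB
After op 3 fill(3,5,R) [34 cells changed]:
RRRRRRRR
RKKKKRRR
RGRRRRRR
RGRRRRRR
RRRRRRRR
After op 4 paint(0,6,R):
RRRRRRRR
RKKKKRRR
RGRRRRRR
RGRRRRRR
RRRRRRRR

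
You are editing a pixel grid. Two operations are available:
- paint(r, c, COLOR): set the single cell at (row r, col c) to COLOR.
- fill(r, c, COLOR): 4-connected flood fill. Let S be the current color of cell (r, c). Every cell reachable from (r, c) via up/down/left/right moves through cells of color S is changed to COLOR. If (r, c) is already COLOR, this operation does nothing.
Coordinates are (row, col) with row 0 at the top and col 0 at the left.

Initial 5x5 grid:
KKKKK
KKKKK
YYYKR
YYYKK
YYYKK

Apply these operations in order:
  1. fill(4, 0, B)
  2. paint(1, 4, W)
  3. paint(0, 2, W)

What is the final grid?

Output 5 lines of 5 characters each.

After op 1 fill(4,0,B) [9 cells changed]:
KKKKK
KKKKK
BBBKR
BBBKK
BBBKK
After op 2 paint(1,4,W):
KKKKK
KKKKW
BBBKR
BBBKK
BBBKK
After op 3 paint(0,2,W):
KKWKK
KKKKW
BBBKR
BBBKK
BBBKK

Answer: KKWKK
KKKKW
BBBKR
BBBKK
BBBKK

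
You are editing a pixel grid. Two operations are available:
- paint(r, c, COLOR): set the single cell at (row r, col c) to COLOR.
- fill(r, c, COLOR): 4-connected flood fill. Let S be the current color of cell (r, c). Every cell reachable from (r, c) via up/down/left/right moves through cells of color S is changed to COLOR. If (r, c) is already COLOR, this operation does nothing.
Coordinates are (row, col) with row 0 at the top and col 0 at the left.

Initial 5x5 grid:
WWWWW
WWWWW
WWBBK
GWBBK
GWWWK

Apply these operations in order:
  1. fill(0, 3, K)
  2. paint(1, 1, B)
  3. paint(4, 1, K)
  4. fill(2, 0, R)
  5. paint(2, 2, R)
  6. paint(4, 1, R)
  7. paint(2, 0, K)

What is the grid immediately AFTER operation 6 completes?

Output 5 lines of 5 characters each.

After op 1 fill(0,3,K) [16 cells changed]:
KKKKK
KKKKK
KKBBK
GKBBK
GKKKK
After op 2 paint(1,1,B):
KKKKK
KBKKK
KKBBK
GKBBK
GKKKK
After op 3 paint(4,1,K):
KKKKK
KBKKK
KKBBK
GKBBK
GKKKK
After op 4 fill(2,0,R) [18 cells changed]:
RRRRR
RBRRR
RRBBR
GRBBR
GRRRR
After op 5 paint(2,2,R):
RRRRR
RBRRR
RRRBR
GRBBR
GRRRR
After op 6 paint(4,1,R):
RRRRR
RBRRR
RRRBR
GRBBR
GRRRR

Answer: RRRRR
RBRRR
RRRBR
GRBBR
GRRRR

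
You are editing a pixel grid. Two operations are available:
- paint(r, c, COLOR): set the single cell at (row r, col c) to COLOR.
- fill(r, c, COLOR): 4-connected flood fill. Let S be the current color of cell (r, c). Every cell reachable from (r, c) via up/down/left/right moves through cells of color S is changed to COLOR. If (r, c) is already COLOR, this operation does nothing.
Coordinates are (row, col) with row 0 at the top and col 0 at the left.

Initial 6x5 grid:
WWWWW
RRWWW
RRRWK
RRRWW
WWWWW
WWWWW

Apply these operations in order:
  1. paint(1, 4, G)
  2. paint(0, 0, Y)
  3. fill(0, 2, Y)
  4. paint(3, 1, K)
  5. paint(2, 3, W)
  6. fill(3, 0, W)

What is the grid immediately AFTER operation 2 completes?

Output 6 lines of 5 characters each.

After op 1 paint(1,4,G):
WWWWW
RRWWG
RRRWK
RRRWW
WWWWW
WWWWW
After op 2 paint(0,0,Y):
YWWWW
RRWWG
RRRWK
RRRWW
WWWWW
WWWWW

Answer: YWWWW
RRWWG
RRRWK
RRRWW
WWWWW
WWWWW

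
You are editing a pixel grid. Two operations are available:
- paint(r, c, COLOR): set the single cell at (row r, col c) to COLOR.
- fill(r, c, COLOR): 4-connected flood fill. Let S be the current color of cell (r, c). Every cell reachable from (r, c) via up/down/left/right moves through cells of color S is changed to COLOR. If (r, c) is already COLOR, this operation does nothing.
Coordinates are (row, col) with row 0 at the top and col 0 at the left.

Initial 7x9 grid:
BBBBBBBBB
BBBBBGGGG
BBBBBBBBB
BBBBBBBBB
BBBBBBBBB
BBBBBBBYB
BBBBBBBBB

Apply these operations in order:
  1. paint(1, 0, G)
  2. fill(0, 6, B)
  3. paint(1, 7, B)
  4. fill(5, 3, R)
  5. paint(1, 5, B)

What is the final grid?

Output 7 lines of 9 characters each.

Answer: RRRRRRRRR
GRRRRBGRG
RRRRRRRRR
RRRRRRRRR
RRRRRRRRR
RRRRRRRYR
RRRRRRRRR

Derivation:
After op 1 paint(1,0,G):
BBBBBBBBB
GBBBBGGGG
BBBBBBBBB
BBBBBBBBB
BBBBBBBBB
BBBBBBBYB
BBBBBBBBB
After op 2 fill(0,6,B) [0 cells changed]:
BBBBBBBBB
GBBBBGGGG
BBBBBBBBB
BBBBBBBBB
BBBBBBBBB
BBBBBBBYB
BBBBBBBBB
After op 3 paint(1,7,B):
BBBBBBBBB
GBBBBGGBG
BBBBBBBBB
BBBBBBBBB
BBBBBBBBB
BBBBBBBYB
BBBBBBBBB
After op 4 fill(5,3,R) [58 cells changed]:
RRRRRRRRR
GRRRRGGRG
RRRRRRRRR
RRRRRRRRR
RRRRRRRRR
RRRRRRRYR
RRRRRRRRR
After op 5 paint(1,5,B):
RRRRRRRRR
GRRRRBGRG
RRRRRRRRR
RRRRRRRRR
RRRRRRRRR
RRRRRRRYR
RRRRRRRRR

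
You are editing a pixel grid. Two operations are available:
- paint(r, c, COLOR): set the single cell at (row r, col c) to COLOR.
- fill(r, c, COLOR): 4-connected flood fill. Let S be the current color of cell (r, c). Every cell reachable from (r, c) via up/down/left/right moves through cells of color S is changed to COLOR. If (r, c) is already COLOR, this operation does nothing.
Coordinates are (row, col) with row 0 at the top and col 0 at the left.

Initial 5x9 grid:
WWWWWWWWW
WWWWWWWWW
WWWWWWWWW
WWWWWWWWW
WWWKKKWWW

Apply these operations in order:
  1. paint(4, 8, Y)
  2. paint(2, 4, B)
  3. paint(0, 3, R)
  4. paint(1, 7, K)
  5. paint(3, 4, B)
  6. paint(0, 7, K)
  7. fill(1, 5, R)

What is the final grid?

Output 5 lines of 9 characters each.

After op 1 paint(4,8,Y):
WWWWWWWWW
WWWWWWWWW
WWWWWWWWW
WWWWWWWWW
WWWKKKWWY
After op 2 paint(2,4,B):
WWWWWWWWW
WWWWWWWWW
WWWWBWWWW
WWWWWWWWW
WWWKKKWWY
After op 3 paint(0,3,R):
WWWRWWWWW
WWWWWWWWW
WWWWBWWWW
WWWWWWWWW
WWWKKKWWY
After op 4 paint(1,7,K):
WWWRWWWWW
WWWWWWWKW
WWWWBWWWW
WWWWWWWWW
WWWKKKWWY
After op 5 paint(3,4,B):
WWWRWWWWW
WWWWWWWKW
WWWWBWWWW
WWWWBWWWW
WWWKKKWWY
After op 6 paint(0,7,K):
WWWRWWWKW
WWWWWWWKW
WWWWBWWWW
WWWWBWWWW
WWWKKKWWY
After op 7 fill(1,5,R) [36 cells changed]:
RRRRRRRKR
RRRRRRRKR
RRRRBRRRR
RRRRBRRRR
RRRKKKRRY

Answer: RRRRRRRKR
RRRRRRRKR
RRRRBRRRR
RRRRBRRRR
RRRKKKRRY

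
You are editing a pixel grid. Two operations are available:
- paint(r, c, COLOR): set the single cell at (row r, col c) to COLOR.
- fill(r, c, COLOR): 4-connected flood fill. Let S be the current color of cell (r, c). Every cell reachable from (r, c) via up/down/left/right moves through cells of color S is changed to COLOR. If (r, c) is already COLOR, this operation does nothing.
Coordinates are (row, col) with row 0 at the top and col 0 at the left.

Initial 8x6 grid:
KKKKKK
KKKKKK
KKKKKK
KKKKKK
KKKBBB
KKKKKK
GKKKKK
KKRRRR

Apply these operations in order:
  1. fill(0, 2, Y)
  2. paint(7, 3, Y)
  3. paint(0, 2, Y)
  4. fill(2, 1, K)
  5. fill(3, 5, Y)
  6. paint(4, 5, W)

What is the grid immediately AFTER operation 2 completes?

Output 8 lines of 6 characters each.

Answer: YYYYYY
YYYYYY
YYYYYY
YYYYYY
YYYBBB
YYYYYY
GYYYYY
YYRYRR

Derivation:
After op 1 fill(0,2,Y) [40 cells changed]:
YYYYYY
YYYYYY
YYYYYY
YYYYYY
YYYBBB
YYYYYY
GYYYYY
YYRRRR
After op 2 paint(7,3,Y):
YYYYYY
YYYYYY
YYYYYY
YYYYYY
YYYBBB
YYYYYY
GYYYYY
YYRYRR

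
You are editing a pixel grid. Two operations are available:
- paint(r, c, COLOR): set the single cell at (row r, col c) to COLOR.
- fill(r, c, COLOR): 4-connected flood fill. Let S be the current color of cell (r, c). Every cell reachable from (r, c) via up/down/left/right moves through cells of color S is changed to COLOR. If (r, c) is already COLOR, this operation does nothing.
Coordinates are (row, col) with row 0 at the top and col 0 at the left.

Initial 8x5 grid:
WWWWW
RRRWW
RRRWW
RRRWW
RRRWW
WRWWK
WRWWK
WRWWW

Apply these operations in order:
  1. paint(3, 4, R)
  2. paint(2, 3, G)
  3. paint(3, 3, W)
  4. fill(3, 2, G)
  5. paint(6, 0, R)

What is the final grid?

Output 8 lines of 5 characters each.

Answer: WWWWW
GGGWW
GGGGW
GGGWR
GGGWW
WGWWK
RGWWK
WGWWW

Derivation:
After op 1 paint(3,4,R):
WWWWW
RRRWW
RRRWW
RRRWR
RRRWW
WRWWK
WRWWK
WRWWW
After op 2 paint(2,3,G):
WWWWW
RRRWW
RRRGW
RRRWR
RRRWW
WRWWK
WRWWK
WRWWW
After op 3 paint(3,3,W):
WWWWW
RRRWW
RRRGW
RRRWR
RRRWW
WRWWK
WRWWK
WRWWW
After op 4 fill(3,2,G) [15 cells changed]:
WWWWW
GGGWW
GGGGW
GGGWR
GGGWW
WGWWK
WGWWK
WGWWW
After op 5 paint(6,0,R):
WWWWW
GGGWW
GGGGW
GGGWR
GGGWW
WGWWK
RGWWK
WGWWW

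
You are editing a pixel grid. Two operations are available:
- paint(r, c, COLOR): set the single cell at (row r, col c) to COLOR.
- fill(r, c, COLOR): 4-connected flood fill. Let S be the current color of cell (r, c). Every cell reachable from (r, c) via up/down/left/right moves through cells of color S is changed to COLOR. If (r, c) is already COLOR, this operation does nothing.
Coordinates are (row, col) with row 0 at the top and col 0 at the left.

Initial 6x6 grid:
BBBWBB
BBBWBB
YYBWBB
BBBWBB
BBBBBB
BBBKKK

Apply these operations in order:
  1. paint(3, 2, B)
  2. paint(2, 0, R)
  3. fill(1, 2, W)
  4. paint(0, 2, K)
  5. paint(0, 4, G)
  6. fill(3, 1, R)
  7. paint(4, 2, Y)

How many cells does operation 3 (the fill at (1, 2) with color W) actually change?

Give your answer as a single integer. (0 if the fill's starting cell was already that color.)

Answer: 27

Derivation:
After op 1 paint(3,2,B):
BBBWBB
BBBWBB
YYBWBB
BBBWBB
BBBBBB
BBBKKK
After op 2 paint(2,0,R):
BBBWBB
BBBWBB
RYBWBB
BBBWBB
BBBBBB
BBBKKK
After op 3 fill(1,2,W) [27 cells changed]:
WWWWWW
WWWWWW
RYWWWW
WWWWWW
WWWWWW
WWWKKK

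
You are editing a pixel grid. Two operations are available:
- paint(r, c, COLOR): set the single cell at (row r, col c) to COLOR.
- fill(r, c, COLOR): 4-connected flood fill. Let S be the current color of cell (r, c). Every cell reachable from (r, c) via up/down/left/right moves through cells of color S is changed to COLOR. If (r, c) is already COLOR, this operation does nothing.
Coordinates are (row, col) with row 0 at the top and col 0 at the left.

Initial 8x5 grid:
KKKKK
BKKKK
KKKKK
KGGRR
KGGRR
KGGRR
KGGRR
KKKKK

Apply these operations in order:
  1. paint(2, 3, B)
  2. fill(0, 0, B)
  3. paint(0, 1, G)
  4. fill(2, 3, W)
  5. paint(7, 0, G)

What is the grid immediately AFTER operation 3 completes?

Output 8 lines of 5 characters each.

After op 1 paint(2,3,B):
KKKKK
BKKKK
KKKBK
KGGRR
KGGRR
KGGRR
KGGRR
KKKKK
After op 2 fill(0,0,B) [22 cells changed]:
BBBBB
BBBBB
BBBBB
BGGRR
BGGRR
BGGRR
BGGRR
BBBBB
After op 3 paint(0,1,G):
BGBBB
BBBBB
BBBBB
BGGRR
BGGRR
BGGRR
BGGRR
BBBBB

Answer: BGBBB
BBBBB
BBBBB
BGGRR
BGGRR
BGGRR
BGGRR
BBBBB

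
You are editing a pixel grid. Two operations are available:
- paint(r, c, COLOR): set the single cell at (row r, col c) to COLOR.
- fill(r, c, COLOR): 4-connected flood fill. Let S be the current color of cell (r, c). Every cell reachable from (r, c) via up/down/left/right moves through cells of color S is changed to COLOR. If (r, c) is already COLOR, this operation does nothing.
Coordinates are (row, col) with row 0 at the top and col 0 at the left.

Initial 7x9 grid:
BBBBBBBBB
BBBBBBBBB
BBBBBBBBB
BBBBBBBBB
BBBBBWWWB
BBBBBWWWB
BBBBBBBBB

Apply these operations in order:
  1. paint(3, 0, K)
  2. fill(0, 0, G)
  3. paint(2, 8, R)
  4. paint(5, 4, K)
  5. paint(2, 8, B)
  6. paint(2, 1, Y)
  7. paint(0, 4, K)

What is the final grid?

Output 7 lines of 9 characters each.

After op 1 paint(3,0,K):
BBBBBBBBB
BBBBBBBBB
BBBBBBBBB
KBBBBBBBB
BBBBBWWWB
BBBBBWWWB
BBBBBBBBB
After op 2 fill(0,0,G) [56 cells changed]:
GGGGGGGGG
GGGGGGGGG
GGGGGGGGG
KGGGGGGGG
GGGGGWWWG
GGGGGWWWG
GGGGGGGGG
After op 3 paint(2,8,R):
GGGGGGGGG
GGGGGGGGG
GGGGGGGGR
KGGGGGGGG
GGGGGWWWG
GGGGGWWWG
GGGGGGGGG
After op 4 paint(5,4,K):
GGGGGGGGG
GGGGGGGGG
GGGGGGGGR
KGGGGGGGG
GGGGGWWWG
GGGGKWWWG
GGGGGGGGG
After op 5 paint(2,8,B):
GGGGGGGGG
GGGGGGGGG
GGGGGGGGB
KGGGGGGGG
GGGGGWWWG
GGGGKWWWG
GGGGGGGGG
After op 6 paint(2,1,Y):
GGGGGGGGG
GGGGGGGGG
GYGGGGGGB
KGGGGGGGG
GGGGGWWWG
GGGGKWWWG
GGGGGGGGG
After op 7 paint(0,4,K):
GGGGKGGGG
GGGGGGGGG
GYGGGGGGB
KGGGGGGGG
GGGGGWWWG
GGGGKWWWG
GGGGGGGGG

Answer: GGGGKGGGG
GGGGGGGGG
GYGGGGGGB
KGGGGGGGG
GGGGGWWWG
GGGGKWWWG
GGGGGGGGG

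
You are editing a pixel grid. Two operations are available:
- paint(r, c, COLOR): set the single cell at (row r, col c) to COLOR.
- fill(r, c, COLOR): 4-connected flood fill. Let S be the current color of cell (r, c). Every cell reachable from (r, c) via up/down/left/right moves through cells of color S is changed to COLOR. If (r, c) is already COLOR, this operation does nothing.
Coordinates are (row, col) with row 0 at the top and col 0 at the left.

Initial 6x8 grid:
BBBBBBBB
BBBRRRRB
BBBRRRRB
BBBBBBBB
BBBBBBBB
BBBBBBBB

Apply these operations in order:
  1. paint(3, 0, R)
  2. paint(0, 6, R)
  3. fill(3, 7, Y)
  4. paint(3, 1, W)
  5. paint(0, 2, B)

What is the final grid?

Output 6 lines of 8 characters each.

After op 1 paint(3,0,R):
BBBBBBBB
BBBRRRRB
BBBRRRRB
RBBBBBBB
BBBBBBBB
BBBBBBBB
After op 2 paint(0,6,R):
BBBBBBRB
BBBRRRRB
BBBRRRRB
RBBBBBBB
BBBBBBBB
BBBBBBBB
After op 3 fill(3,7,Y) [38 cells changed]:
YYYYYYRY
YYYRRRRY
YYYRRRRY
RYYYYYYY
YYYYYYYY
YYYYYYYY
After op 4 paint(3,1,W):
YYYYYYRY
YYYRRRRY
YYYRRRRY
RWYYYYYY
YYYYYYYY
YYYYYYYY
After op 5 paint(0,2,B):
YYBYYYRY
YYYRRRRY
YYYRRRRY
RWYYYYYY
YYYYYYYY
YYYYYYYY

Answer: YYBYYYRY
YYYRRRRY
YYYRRRRY
RWYYYYYY
YYYYYYYY
YYYYYYYY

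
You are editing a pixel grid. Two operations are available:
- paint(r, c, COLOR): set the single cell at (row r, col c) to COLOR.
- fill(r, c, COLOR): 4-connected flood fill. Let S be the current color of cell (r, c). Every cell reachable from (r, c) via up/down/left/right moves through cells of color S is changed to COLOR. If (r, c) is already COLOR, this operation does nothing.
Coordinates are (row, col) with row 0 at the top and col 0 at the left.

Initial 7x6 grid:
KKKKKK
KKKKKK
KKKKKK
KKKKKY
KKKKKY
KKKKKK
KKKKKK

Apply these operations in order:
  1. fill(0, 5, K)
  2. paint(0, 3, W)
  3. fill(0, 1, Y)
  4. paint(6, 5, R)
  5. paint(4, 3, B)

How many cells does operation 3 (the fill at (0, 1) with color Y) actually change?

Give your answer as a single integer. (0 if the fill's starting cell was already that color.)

After op 1 fill(0,5,K) [0 cells changed]:
KKKKKK
KKKKKK
KKKKKK
KKKKKY
KKKKKY
KKKKKK
KKKKKK
After op 2 paint(0,3,W):
KKKWKK
KKKKKK
KKKKKK
KKKKKY
KKKKKY
KKKKKK
KKKKKK
After op 3 fill(0,1,Y) [39 cells changed]:
YYYWYY
YYYYYY
YYYYYY
YYYYYY
YYYYYY
YYYYYY
YYYYYY

Answer: 39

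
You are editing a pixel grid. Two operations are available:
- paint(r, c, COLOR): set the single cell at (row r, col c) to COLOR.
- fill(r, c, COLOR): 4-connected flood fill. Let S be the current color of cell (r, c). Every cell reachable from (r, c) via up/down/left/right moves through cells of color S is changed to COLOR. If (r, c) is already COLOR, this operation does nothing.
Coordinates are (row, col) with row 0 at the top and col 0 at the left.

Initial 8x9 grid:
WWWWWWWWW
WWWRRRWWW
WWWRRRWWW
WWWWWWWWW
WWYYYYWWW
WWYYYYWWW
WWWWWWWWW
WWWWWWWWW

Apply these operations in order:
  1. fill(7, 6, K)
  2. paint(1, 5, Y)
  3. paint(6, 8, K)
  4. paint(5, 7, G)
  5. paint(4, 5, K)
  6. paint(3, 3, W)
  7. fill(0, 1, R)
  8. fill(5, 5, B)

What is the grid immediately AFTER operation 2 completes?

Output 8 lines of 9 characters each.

Answer: KKKKKKKKK
KKKRRYKKK
KKKRRRKKK
KKKKKKKKK
KKYYYYKKK
KKYYYYKKK
KKKKKKKKK
KKKKKKKKK

Derivation:
After op 1 fill(7,6,K) [58 cells changed]:
KKKKKKKKK
KKKRRRKKK
KKKRRRKKK
KKKKKKKKK
KKYYYYKKK
KKYYYYKKK
KKKKKKKKK
KKKKKKKKK
After op 2 paint(1,5,Y):
KKKKKKKKK
KKKRRYKKK
KKKRRRKKK
KKKKKKKKK
KKYYYYKKK
KKYYYYKKK
KKKKKKKKK
KKKKKKKKK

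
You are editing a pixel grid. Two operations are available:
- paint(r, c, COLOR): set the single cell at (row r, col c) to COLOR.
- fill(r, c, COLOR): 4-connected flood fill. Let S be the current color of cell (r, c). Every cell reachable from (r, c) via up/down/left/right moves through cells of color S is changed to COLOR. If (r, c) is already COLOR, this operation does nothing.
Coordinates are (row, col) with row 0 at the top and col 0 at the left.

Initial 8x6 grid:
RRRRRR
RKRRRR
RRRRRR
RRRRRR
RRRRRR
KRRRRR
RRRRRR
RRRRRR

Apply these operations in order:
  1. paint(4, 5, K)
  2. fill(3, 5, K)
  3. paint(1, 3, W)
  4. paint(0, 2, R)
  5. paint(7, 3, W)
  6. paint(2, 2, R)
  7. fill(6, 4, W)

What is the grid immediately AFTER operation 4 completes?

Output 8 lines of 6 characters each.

After op 1 paint(4,5,K):
RRRRRR
RKRRRR
RRRRRR
RRRRRR
RRRRRK
KRRRRR
RRRRRR
RRRRRR
After op 2 fill(3,5,K) [45 cells changed]:
KKKKKK
KKKKKK
KKKKKK
KKKKKK
KKKKKK
KKKKKK
KKKKKK
KKKKKK
After op 3 paint(1,3,W):
KKKKKK
KKKWKK
KKKKKK
KKKKKK
KKKKKK
KKKKKK
KKKKKK
KKKKKK
After op 4 paint(0,2,R):
KKRKKK
KKKWKK
KKKKKK
KKKKKK
KKKKKK
KKKKKK
KKKKKK
KKKKKK

Answer: KKRKKK
KKKWKK
KKKKKK
KKKKKK
KKKKKK
KKKKKK
KKKKKK
KKKKKK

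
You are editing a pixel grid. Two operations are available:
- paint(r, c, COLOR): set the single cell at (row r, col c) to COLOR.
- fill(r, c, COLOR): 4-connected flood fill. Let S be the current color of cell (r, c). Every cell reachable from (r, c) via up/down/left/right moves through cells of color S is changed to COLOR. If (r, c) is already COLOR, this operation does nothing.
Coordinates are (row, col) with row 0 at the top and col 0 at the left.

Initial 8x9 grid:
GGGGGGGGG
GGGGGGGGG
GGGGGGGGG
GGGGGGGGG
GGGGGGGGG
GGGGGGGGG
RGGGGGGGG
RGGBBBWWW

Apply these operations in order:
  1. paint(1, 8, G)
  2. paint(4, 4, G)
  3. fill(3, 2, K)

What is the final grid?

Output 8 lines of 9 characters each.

Answer: KKKKKKKKK
KKKKKKKKK
KKKKKKKKK
KKKKKKKKK
KKKKKKKKK
KKKKKKKKK
RKKKKKKKK
RKKBBBWWW

Derivation:
After op 1 paint(1,8,G):
GGGGGGGGG
GGGGGGGGG
GGGGGGGGG
GGGGGGGGG
GGGGGGGGG
GGGGGGGGG
RGGGGGGGG
RGGBBBWWW
After op 2 paint(4,4,G):
GGGGGGGGG
GGGGGGGGG
GGGGGGGGG
GGGGGGGGG
GGGGGGGGG
GGGGGGGGG
RGGGGGGGG
RGGBBBWWW
After op 3 fill(3,2,K) [64 cells changed]:
KKKKKKKKK
KKKKKKKKK
KKKKKKKKK
KKKKKKKKK
KKKKKKKKK
KKKKKKKKK
RKKKKKKKK
RKKBBBWWW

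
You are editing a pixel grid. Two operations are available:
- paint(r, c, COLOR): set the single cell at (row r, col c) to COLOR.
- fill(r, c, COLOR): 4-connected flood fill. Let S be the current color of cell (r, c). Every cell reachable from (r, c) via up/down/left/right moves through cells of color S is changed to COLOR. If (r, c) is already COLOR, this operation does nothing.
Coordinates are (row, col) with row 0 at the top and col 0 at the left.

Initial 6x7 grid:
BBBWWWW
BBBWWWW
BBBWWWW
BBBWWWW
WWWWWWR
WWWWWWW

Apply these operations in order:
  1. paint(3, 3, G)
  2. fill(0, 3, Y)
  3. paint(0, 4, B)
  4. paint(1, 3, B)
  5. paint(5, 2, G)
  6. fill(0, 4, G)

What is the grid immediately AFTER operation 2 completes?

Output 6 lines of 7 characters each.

Answer: BBBYYYY
BBBYYYY
BBBYYYY
BBBGYYY
YYYYYYR
YYYYYYY

Derivation:
After op 1 paint(3,3,G):
BBBWWWW
BBBWWWW
BBBWWWW
BBBGWWW
WWWWWWR
WWWWWWW
After op 2 fill(0,3,Y) [28 cells changed]:
BBBYYYY
BBBYYYY
BBBYYYY
BBBGYYY
YYYYYYR
YYYYYYY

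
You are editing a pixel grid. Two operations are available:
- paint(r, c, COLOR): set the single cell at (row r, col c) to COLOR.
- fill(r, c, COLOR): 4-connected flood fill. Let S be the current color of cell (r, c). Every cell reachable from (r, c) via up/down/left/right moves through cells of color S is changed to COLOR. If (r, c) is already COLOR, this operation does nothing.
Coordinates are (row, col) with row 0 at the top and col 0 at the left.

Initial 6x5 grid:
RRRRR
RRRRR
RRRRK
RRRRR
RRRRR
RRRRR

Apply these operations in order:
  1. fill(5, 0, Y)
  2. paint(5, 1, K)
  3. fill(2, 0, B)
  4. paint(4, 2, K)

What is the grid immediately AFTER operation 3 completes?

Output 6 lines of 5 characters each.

After op 1 fill(5,0,Y) [29 cells changed]:
YYYYY
YYYYY
YYYYK
YYYYY
YYYYY
YYYYY
After op 2 paint(5,1,K):
YYYYY
YYYYY
YYYYK
YYYYY
YYYYY
YKYYY
After op 3 fill(2,0,B) [28 cells changed]:
BBBBB
BBBBB
BBBBK
BBBBB
BBBBB
BKBBB

Answer: BBBBB
BBBBB
BBBBK
BBBBB
BBBBB
BKBBB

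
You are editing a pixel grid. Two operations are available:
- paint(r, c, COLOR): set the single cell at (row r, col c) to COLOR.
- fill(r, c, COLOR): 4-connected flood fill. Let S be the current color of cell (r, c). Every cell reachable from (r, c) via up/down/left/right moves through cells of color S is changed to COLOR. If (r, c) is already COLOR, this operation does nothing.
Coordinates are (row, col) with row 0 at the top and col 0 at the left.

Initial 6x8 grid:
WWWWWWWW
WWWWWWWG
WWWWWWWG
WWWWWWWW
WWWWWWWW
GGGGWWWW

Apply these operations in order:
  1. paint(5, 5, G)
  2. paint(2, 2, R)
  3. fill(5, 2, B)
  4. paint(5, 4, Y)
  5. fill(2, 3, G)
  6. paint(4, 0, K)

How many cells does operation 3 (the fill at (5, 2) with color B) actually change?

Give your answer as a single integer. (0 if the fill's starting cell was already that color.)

Answer: 4

Derivation:
After op 1 paint(5,5,G):
WWWWWWWW
WWWWWWWG
WWWWWWWG
WWWWWWWW
WWWWWWWW
GGGGWGWW
After op 2 paint(2,2,R):
WWWWWWWW
WWWWWWWG
WWRWWWWG
WWWWWWWW
WWWWWWWW
GGGGWGWW
After op 3 fill(5,2,B) [4 cells changed]:
WWWWWWWW
WWWWWWWG
WWRWWWWG
WWWWWWWW
WWWWWWWW
BBBBWGWW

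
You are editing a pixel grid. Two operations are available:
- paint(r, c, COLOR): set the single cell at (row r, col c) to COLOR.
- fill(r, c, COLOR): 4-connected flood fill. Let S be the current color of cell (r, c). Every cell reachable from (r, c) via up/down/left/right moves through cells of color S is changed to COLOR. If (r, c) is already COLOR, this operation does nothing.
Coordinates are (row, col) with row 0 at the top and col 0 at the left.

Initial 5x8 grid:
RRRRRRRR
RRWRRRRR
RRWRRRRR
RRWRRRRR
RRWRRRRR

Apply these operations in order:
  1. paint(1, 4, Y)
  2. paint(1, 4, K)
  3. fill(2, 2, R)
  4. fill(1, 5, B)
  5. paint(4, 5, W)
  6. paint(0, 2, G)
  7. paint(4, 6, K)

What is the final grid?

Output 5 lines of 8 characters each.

After op 1 paint(1,4,Y):
RRRRRRRR
RRWRYRRR
RRWRRRRR
RRWRRRRR
RRWRRRRR
After op 2 paint(1,4,K):
RRRRRRRR
RRWRKRRR
RRWRRRRR
RRWRRRRR
RRWRRRRR
After op 3 fill(2,2,R) [4 cells changed]:
RRRRRRRR
RRRRKRRR
RRRRRRRR
RRRRRRRR
RRRRRRRR
After op 4 fill(1,5,B) [39 cells changed]:
BBBBBBBB
BBBBKBBB
BBBBBBBB
BBBBBBBB
BBBBBBBB
After op 5 paint(4,5,W):
BBBBBBBB
BBBBKBBB
BBBBBBBB
BBBBBBBB
BBBBBWBB
After op 6 paint(0,2,G):
BBGBBBBB
BBBBKBBB
BBBBBBBB
BBBBBBBB
BBBBBWBB
After op 7 paint(4,6,K):
BBGBBBBB
BBBBKBBB
BBBBBBBB
BBBBBBBB
BBBBBWKB

Answer: BBGBBBBB
BBBBKBBB
BBBBBBBB
BBBBBBBB
BBBBBWKB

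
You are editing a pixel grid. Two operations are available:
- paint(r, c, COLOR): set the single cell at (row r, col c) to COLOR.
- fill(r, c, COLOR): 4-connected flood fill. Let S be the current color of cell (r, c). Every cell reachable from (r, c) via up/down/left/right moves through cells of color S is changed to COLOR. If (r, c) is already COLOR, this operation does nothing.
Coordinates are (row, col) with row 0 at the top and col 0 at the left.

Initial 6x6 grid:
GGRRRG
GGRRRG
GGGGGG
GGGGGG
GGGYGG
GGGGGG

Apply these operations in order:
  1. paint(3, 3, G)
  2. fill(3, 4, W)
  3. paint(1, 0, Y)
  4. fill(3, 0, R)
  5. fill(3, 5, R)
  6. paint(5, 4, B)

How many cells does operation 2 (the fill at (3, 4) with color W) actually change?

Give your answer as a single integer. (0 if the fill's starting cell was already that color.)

Answer: 29

Derivation:
After op 1 paint(3,3,G):
GGRRRG
GGRRRG
GGGGGG
GGGGGG
GGGYGG
GGGGGG
After op 2 fill(3,4,W) [29 cells changed]:
WWRRRW
WWRRRW
WWWWWW
WWWWWW
WWWYWW
WWWWWW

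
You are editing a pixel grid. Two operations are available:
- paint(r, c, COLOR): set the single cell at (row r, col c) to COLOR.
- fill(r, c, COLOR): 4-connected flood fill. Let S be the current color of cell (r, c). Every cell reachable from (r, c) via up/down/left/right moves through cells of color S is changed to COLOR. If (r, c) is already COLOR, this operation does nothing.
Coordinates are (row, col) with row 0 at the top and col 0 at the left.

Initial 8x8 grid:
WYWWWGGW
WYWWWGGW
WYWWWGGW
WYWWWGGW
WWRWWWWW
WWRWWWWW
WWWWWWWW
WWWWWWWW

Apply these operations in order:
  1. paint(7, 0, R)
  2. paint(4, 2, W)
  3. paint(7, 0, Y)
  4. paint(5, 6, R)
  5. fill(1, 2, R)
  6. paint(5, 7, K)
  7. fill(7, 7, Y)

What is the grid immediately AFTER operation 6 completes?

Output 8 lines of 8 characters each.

Answer: RYRRRGGR
RYRRRGGR
RYRRRGGR
RYRRRGGR
RRRRRRRR
RRRRRRRK
RRRRRRRR
YRRRRRRR

Derivation:
After op 1 paint(7,0,R):
WYWWWGGW
WYWWWGGW
WYWWWGGW
WYWWWGGW
WWRWWWWW
WWRWWWWW
WWWWWWWW
RWWWWWWW
After op 2 paint(4,2,W):
WYWWWGGW
WYWWWGGW
WYWWWGGW
WYWWWGGW
WWWWWWWW
WWRWWWWW
WWWWWWWW
RWWWWWWW
After op 3 paint(7,0,Y):
WYWWWGGW
WYWWWGGW
WYWWWGGW
WYWWWGGW
WWWWWWWW
WWRWWWWW
WWWWWWWW
YWWWWWWW
After op 4 paint(5,6,R):
WYWWWGGW
WYWWWGGW
WYWWWGGW
WYWWWGGW
WWWWWWWW
WWRWWWRW
WWWWWWWW
YWWWWWWW
After op 5 fill(1,2,R) [49 cells changed]:
RYRRRGGR
RYRRRGGR
RYRRRGGR
RYRRRGGR
RRRRRRRR
RRRRRRRR
RRRRRRRR
YRRRRRRR
After op 6 paint(5,7,K):
RYRRRGGR
RYRRRGGR
RYRRRGGR
RYRRRGGR
RRRRRRRR
RRRRRRRK
RRRRRRRR
YRRRRRRR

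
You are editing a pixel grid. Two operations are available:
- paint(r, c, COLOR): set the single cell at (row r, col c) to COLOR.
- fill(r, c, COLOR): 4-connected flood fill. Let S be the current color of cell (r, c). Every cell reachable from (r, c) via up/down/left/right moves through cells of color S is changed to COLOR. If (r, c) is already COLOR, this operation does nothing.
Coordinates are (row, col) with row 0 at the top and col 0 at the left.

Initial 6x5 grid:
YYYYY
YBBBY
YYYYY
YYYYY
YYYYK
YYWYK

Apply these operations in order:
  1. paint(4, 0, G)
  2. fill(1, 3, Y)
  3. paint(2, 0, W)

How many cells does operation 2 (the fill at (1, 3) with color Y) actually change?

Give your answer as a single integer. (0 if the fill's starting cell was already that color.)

Answer: 3

Derivation:
After op 1 paint(4,0,G):
YYYYY
YBBBY
YYYYY
YYYYY
GYYYK
YYWYK
After op 2 fill(1,3,Y) [3 cells changed]:
YYYYY
YYYYY
YYYYY
YYYYY
GYYYK
YYWYK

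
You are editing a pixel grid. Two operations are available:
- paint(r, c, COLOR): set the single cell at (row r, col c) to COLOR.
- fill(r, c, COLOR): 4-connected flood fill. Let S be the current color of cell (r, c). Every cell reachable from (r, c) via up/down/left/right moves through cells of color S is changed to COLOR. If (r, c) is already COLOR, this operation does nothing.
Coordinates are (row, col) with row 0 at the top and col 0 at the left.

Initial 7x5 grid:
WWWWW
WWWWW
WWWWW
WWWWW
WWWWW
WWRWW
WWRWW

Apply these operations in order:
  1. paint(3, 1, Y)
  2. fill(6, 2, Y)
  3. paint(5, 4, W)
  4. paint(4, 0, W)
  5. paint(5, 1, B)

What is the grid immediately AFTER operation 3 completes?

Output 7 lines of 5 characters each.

Answer: WWWWW
WWWWW
WWWWW
WYWWW
WWWWW
WWYWW
WWYWW

Derivation:
After op 1 paint(3,1,Y):
WWWWW
WWWWW
WWWWW
WYWWW
WWWWW
WWRWW
WWRWW
After op 2 fill(6,2,Y) [2 cells changed]:
WWWWW
WWWWW
WWWWW
WYWWW
WWWWW
WWYWW
WWYWW
After op 3 paint(5,4,W):
WWWWW
WWWWW
WWWWW
WYWWW
WWWWW
WWYWW
WWYWW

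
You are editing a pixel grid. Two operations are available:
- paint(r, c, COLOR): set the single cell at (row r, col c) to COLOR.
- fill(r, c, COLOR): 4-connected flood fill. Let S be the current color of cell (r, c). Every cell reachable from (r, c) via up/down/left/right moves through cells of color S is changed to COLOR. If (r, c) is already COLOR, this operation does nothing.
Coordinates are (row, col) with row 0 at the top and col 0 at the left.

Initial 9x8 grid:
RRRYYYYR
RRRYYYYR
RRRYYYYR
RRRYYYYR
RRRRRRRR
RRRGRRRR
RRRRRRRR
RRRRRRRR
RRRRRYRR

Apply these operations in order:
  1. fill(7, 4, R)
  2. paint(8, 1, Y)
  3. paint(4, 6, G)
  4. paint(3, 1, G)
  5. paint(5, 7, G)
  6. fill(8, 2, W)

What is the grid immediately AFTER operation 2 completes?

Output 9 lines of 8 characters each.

After op 1 fill(7,4,R) [0 cells changed]:
RRRYYYYR
RRRYYYYR
RRRYYYYR
RRRYYYYR
RRRRRRRR
RRRGRRRR
RRRRRRRR
RRRRRRRR
RRRRRYRR
After op 2 paint(8,1,Y):
RRRYYYYR
RRRYYYYR
RRRYYYYR
RRRYYYYR
RRRRRRRR
RRRGRRRR
RRRRRRRR
RRRRRRRR
RYRRRYRR

Answer: RRRYYYYR
RRRYYYYR
RRRYYYYR
RRRYYYYR
RRRRRRRR
RRRGRRRR
RRRRRRRR
RRRRRRRR
RYRRRYRR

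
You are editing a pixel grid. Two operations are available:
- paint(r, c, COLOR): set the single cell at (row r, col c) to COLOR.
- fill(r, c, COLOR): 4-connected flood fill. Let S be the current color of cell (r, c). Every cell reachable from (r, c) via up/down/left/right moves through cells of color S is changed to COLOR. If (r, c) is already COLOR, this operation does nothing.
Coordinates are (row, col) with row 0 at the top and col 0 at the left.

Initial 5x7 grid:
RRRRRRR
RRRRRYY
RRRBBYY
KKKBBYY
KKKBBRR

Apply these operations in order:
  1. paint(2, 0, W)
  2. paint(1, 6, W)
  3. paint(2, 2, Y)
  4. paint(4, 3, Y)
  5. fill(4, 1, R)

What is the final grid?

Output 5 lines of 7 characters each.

After op 1 paint(2,0,W):
RRRRRRR
RRRRRYY
WRRBBYY
KKKBBYY
KKKBBRR
After op 2 paint(1,6,W):
RRRRRRR
RRRRRYW
WRRBBYY
KKKBBYY
KKKBBRR
After op 3 paint(2,2,Y):
RRRRRRR
RRRRRYW
WRYBBYY
KKKBBYY
KKKBBRR
After op 4 paint(4,3,Y):
RRRRRRR
RRRRRYW
WRYBBYY
KKKBBYY
KKKYBRR
After op 5 fill(4,1,R) [6 cells changed]:
RRRRRRR
RRRRRYW
WRYBBYY
RRRBBYY
RRRYBRR

Answer: RRRRRRR
RRRRRYW
WRYBBYY
RRRBBYY
RRRYBRR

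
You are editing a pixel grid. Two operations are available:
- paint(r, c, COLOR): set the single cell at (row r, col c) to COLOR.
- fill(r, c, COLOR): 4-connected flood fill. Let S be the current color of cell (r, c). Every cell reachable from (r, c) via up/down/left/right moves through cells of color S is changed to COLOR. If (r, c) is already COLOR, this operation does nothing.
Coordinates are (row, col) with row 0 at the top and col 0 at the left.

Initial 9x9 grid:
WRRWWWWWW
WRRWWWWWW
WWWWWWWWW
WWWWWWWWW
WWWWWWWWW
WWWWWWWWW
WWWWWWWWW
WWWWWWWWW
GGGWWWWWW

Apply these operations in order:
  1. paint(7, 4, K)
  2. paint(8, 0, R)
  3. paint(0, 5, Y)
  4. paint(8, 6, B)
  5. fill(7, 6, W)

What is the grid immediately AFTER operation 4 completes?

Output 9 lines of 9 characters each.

After op 1 paint(7,4,K):
WRRWWWWWW
WRRWWWWWW
WWWWWWWWW
WWWWWWWWW
WWWWWWWWW
WWWWWWWWW
WWWWWWWWW
WWWWKWWWW
GGGWWWWWW
After op 2 paint(8,0,R):
WRRWWWWWW
WRRWWWWWW
WWWWWWWWW
WWWWWWWWW
WWWWWWWWW
WWWWWWWWW
WWWWWWWWW
WWWWKWWWW
RGGWWWWWW
After op 3 paint(0,5,Y):
WRRWWYWWW
WRRWWWWWW
WWWWWWWWW
WWWWWWWWW
WWWWWWWWW
WWWWWWWWW
WWWWWWWWW
WWWWKWWWW
RGGWWWWWW
After op 4 paint(8,6,B):
WRRWWYWWW
WRRWWWWWW
WWWWWWWWW
WWWWWWWWW
WWWWWWWWW
WWWWWWWWW
WWWWWWWWW
WWWWKWWWW
RGGWWWBWW

Answer: WRRWWYWWW
WRRWWWWWW
WWWWWWWWW
WWWWWWWWW
WWWWWWWWW
WWWWWWWWW
WWWWWWWWW
WWWWKWWWW
RGGWWWBWW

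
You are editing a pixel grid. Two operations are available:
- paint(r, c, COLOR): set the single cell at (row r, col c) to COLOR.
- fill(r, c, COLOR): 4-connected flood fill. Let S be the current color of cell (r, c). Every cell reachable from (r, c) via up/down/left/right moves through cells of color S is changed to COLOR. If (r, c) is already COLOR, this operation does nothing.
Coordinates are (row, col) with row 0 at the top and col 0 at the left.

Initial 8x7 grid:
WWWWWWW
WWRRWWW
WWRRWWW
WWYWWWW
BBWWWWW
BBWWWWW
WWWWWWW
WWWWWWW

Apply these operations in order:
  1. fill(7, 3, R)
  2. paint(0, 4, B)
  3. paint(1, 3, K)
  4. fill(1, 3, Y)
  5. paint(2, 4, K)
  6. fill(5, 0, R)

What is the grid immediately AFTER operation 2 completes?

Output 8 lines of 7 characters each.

After op 1 fill(7,3,R) [47 cells changed]:
RRRRRRR
RRRRRRR
RRRRRRR
RRYRRRR
BBRRRRR
BBRRRRR
RRRRRRR
RRRRRRR
After op 2 paint(0,4,B):
RRRRBRR
RRRRRRR
RRRRRRR
RRYRRRR
BBRRRRR
BBRRRRR
RRRRRRR
RRRRRRR

Answer: RRRRBRR
RRRRRRR
RRRRRRR
RRYRRRR
BBRRRRR
BBRRRRR
RRRRRRR
RRRRRRR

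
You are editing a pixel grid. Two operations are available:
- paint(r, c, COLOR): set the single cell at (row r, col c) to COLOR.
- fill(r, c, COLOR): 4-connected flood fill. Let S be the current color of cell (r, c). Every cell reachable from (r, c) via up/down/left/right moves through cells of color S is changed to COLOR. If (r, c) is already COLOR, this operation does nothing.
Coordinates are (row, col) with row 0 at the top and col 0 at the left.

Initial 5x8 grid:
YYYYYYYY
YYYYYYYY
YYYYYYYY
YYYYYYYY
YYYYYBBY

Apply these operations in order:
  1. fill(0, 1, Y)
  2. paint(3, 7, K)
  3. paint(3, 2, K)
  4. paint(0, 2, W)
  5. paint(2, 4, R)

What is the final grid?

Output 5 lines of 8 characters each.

After op 1 fill(0,1,Y) [0 cells changed]:
YYYYYYYY
YYYYYYYY
YYYYYYYY
YYYYYYYY
YYYYYBBY
After op 2 paint(3,7,K):
YYYYYYYY
YYYYYYYY
YYYYYYYY
YYYYYYYK
YYYYYBBY
After op 3 paint(3,2,K):
YYYYYYYY
YYYYYYYY
YYYYYYYY
YYKYYYYK
YYYYYBBY
After op 4 paint(0,2,W):
YYWYYYYY
YYYYYYYY
YYYYYYYY
YYKYYYYK
YYYYYBBY
After op 5 paint(2,4,R):
YYWYYYYY
YYYYYYYY
YYYYRYYY
YYKYYYYK
YYYYYBBY

Answer: YYWYYYYY
YYYYYYYY
YYYYRYYY
YYKYYYYK
YYYYYBBY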